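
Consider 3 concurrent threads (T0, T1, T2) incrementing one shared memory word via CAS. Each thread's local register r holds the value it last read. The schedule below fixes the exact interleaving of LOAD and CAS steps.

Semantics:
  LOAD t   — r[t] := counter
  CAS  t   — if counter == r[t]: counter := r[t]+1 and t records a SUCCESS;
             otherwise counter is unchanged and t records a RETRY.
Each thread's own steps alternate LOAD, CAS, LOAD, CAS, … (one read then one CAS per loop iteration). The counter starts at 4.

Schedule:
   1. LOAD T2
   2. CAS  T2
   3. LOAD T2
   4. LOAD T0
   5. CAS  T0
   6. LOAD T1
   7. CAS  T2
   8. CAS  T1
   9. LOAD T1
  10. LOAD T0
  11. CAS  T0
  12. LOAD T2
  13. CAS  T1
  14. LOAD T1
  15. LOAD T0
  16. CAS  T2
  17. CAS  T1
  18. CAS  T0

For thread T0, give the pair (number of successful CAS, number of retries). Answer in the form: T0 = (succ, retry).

1. LOAD T2 → mem=4 r[T2]=4 [LOAD]
2. CAS T2 → mem=5 r[T2]=4 [OK]
3. LOAD T2 → mem=5 r[T2]=5 [LOAD]
4. LOAD T0 → mem=5 r[T0]=5 [LOAD]
5. CAS T0 → mem=6 r[T0]=5 [OK]
6. LOAD T1 → mem=6 r[T1]=6 [LOAD]
7. CAS T2 → mem=6 r[T2]=5 [RETRY]
8. CAS T1 → mem=7 r[T1]=6 [OK]
9. LOAD T1 → mem=7 r[T1]=7 [LOAD]
10. LOAD T0 → mem=7 r[T0]=7 [LOAD]
11. CAS T0 → mem=8 r[T0]=7 [OK]
12. LOAD T2 → mem=8 r[T2]=8 [LOAD]
13. CAS T1 → mem=8 r[T1]=7 [RETRY]
14. LOAD T1 → mem=8 r[T1]=8 [LOAD]
15. LOAD T0 → mem=8 r[T0]=8 [LOAD]
16. CAS T2 → mem=9 r[T2]=8 [OK]
17. CAS T1 → mem=9 r[T1]=8 [RETRY]
18. CAS T0 → mem=9 r[T0]=8 [RETRY]

T0 = (2, 1)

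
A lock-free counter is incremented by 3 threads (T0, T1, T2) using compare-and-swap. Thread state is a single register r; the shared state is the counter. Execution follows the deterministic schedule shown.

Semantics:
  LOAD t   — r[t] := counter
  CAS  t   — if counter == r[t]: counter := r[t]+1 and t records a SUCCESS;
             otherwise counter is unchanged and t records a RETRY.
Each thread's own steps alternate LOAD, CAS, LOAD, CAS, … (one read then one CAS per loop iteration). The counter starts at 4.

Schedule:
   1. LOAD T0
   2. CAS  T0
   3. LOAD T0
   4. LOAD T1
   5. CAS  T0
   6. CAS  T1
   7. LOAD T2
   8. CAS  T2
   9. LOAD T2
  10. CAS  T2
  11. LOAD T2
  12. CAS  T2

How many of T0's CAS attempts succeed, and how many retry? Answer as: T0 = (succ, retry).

1. LOAD T0 → mem=4 r[T0]=4 [LOAD]
2. CAS T0 → mem=5 r[T0]=4 [OK]
3. LOAD T0 → mem=5 r[T0]=5 [LOAD]
4. LOAD T1 → mem=5 r[T1]=5 [LOAD]
5. CAS T0 → mem=6 r[T0]=5 [OK]
6. CAS T1 → mem=6 r[T1]=5 [RETRY]
7. LOAD T2 → mem=6 r[T2]=6 [LOAD]
8. CAS T2 → mem=7 r[T2]=6 [OK]
9. LOAD T2 → mem=7 r[T2]=7 [LOAD]
10. CAS T2 → mem=8 r[T2]=7 [OK]
11. LOAD T2 → mem=8 r[T2]=8 [LOAD]
12. CAS T2 → mem=9 r[T2]=8 [OK]

T0 = (2, 0)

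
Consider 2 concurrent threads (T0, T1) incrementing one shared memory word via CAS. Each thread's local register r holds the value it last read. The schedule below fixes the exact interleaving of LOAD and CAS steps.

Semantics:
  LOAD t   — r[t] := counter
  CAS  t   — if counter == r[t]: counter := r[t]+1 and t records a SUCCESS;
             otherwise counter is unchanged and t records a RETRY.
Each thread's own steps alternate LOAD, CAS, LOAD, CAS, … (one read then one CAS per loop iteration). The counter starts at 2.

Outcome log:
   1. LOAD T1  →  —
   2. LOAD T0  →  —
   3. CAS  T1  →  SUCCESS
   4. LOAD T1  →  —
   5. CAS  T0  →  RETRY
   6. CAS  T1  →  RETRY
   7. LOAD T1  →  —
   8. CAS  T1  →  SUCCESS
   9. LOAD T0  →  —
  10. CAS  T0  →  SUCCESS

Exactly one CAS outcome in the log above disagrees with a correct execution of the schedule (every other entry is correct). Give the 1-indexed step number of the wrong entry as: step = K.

Re-executing:
[1] T1.load  rd  (counter 2, T1.r 2)
[2] T0.load  rd  (counter 2, T0.r 2)
[3] T1.cas  hit  (counter 3, T1.r 2)
[4] T1.load  rd  (counter 3, T1.r 3)
[5] T0.cas  miss  (counter 3, T0.r 2)
[6] T1.cas  hit  (counter 4, T1.r 3)
[7] T1.load  rd  (counter 4, T1.r 4)
[8] T1.cas  hit  (counter 5, T1.r 4)
[9] T0.load  rd  (counter 5, T0.r 5)
[10] T0.cas  hit  (counter 6, T0.r 5)
Mismatch at 6.

step = 6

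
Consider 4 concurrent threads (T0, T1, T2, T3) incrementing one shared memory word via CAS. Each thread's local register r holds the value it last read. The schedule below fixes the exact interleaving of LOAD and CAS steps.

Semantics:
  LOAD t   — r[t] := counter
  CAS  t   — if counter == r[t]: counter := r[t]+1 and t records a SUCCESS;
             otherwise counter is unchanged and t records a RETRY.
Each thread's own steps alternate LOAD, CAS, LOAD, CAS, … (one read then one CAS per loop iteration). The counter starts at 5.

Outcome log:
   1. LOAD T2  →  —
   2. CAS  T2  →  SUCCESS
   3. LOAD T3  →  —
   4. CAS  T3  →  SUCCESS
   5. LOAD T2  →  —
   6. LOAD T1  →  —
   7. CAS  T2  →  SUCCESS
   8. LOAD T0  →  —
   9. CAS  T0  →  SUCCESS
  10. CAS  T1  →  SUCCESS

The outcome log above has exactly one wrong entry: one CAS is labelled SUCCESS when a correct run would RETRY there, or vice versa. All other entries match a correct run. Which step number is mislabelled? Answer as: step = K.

Re-executing:
1. LOAD T2 → mem=5 r[T2]=5 [LOAD]
2. CAS T2 → mem=6 r[T2]=5 [OK]
3. LOAD T3 → mem=6 r[T3]=6 [LOAD]
4. CAS T3 → mem=7 r[T3]=6 [OK]
5. LOAD T2 → mem=7 r[T2]=7 [LOAD]
6. LOAD T1 → mem=7 r[T1]=7 [LOAD]
7. CAS T2 → mem=8 r[T2]=7 [OK]
8. LOAD T0 → mem=8 r[T0]=8 [LOAD]
9. CAS T0 → mem=9 r[T0]=8 [OK]
10. CAS T1 → mem=9 r[T1]=7 [RETRY]
Log disagrees first at step 10.

step = 10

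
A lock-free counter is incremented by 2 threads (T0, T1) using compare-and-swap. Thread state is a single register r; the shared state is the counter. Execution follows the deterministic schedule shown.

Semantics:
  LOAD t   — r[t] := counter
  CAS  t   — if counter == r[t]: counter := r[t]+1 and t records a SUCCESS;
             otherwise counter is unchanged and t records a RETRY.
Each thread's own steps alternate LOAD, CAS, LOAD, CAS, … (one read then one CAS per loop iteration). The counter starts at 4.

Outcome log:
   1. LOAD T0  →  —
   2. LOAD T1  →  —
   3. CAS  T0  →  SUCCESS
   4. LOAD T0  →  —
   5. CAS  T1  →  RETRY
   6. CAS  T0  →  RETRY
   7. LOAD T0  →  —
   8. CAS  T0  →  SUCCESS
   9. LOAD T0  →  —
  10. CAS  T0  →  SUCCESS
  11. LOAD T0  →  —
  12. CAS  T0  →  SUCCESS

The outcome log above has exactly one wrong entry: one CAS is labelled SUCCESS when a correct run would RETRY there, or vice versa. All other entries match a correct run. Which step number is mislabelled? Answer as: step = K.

step = 6

Re-executing:
   1) LOAD T0:  M=4  r_T0=4
   2) LOAD T1:  M=4  r_T1=4
   3) CAS  T0:  M=5  r_T0=4 ✓
   4) LOAD T0:  M=5  r_T0=5
   5) CAS  T1:  M=5  r_T1=4 ✗
   6) CAS  T0:  M=6  r_T0=5 ✓
   7) LOAD T0:  M=6  r_T0=6
   8) CAS  T0:  M=7  r_T0=6 ✓
   9) LOAD T0:  M=7  r_T0=7
  10) CAS  T0:  M=8  r_T0=7 ✓
  11) LOAD T0:  M=8  r_T0=8
  12) CAS  T0:  M=9  r_T0=8 ✓
Mismatch at 6.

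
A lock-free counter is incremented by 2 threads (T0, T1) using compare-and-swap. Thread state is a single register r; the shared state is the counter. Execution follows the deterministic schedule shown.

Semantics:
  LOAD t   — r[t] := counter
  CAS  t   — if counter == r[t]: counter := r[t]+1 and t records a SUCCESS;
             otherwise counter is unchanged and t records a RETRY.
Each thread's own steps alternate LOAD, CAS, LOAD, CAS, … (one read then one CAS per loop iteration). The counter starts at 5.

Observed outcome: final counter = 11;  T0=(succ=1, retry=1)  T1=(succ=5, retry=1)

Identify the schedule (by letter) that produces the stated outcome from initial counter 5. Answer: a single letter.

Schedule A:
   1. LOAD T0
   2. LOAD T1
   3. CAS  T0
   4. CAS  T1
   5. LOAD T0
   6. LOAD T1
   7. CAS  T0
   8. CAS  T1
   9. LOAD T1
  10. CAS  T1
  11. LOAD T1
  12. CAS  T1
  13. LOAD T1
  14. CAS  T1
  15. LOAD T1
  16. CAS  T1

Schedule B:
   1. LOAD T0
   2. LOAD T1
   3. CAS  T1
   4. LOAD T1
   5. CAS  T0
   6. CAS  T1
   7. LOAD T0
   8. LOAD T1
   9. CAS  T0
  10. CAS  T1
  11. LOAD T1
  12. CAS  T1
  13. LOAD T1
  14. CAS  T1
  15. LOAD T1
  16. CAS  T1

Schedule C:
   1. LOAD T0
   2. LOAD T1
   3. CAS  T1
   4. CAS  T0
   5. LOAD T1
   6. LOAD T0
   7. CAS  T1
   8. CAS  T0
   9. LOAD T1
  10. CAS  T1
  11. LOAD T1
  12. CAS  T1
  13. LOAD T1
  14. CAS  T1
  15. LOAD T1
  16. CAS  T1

B

Tracing schedule B:
   1) LOAD T0:  M=5  r_T0=5
   2) LOAD T1:  M=5  r_T1=5
   3) CAS  T1:  M=6  r_T1=5 ✓
   4) LOAD T1:  M=6  r_T1=6
   5) CAS  T0:  M=6  r_T0=5 ✗
   6) CAS  T1:  M=7  r_T1=6 ✓
   7) LOAD T0:  M=7  r_T0=7
   8) LOAD T1:  M=7  r_T1=7
   9) CAS  T0:  M=8  r_T0=7 ✓
  10) CAS  T1:  M=8  r_T1=7 ✗
  11) LOAD T1:  M=8  r_T1=8
  12) CAS  T1:  M=9  r_T1=8 ✓
  13) LOAD T1:  M=9  r_T1=9
  14) CAS  T1:  M=10  r_T1=9 ✓
  15) LOAD T1:  M=10  r_T1=10
  16) CAS  T1:  M=11  r_T1=10 ✓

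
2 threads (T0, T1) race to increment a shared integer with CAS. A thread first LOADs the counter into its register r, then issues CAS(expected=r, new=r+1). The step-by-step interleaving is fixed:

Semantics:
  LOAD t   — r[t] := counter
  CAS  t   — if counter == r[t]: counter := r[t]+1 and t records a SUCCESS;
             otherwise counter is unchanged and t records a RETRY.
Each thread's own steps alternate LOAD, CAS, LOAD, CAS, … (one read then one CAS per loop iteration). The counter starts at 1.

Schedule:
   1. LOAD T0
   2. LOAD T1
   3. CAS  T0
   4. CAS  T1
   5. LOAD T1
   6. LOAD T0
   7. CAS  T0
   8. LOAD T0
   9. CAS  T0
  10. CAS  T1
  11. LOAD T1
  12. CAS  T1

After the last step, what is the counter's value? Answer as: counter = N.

#1 T0 reads 1
#2 T1 reads 1
#3 T0 CAS(1→2) writes; counter now 2
#4 T1 CAS(1→2) fails; counter now 2
#5 T1 reads 2
#6 T0 reads 2
#7 T0 CAS(2→3) writes; counter now 3
#8 T0 reads 3
#9 T0 CAS(3→4) writes; counter now 4
#10 T1 CAS(2→3) fails; counter now 4
#11 T1 reads 4
#12 T1 CAS(4→5) writes; counter now 5

counter = 5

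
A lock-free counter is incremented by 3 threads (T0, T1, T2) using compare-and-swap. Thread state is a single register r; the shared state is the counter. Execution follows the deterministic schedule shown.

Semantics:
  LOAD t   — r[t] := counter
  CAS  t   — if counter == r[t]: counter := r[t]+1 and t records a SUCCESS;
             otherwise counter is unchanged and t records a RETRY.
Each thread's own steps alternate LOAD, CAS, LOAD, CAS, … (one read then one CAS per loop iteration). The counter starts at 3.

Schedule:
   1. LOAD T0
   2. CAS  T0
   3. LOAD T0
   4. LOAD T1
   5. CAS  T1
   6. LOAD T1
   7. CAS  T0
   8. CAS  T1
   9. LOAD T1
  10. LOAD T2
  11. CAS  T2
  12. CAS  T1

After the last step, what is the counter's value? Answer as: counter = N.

step 1: T0 LOAD ⇒ load; ctr=3 reg=3
step 2: T0 CAS ⇒ ok; ctr=4 reg=3
step 3: T0 LOAD ⇒ load; ctr=4 reg=4
step 4: T1 LOAD ⇒ load; ctr=4 reg=4
step 5: T1 CAS ⇒ ok; ctr=5 reg=4
step 6: T1 LOAD ⇒ load; ctr=5 reg=5
step 7: T0 CAS ⇒ retry; ctr=5 reg=4
step 8: T1 CAS ⇒ ok; ctr=6 reg=5
step 9: T1 LOAD ⇒ load; ctr=6 reg=6
step 10: T2 LOAD ⇒ load; ctr=6 reg=6
step 11: T2 CAS ⇒ ok; ctr=7 reg=6
step 12: T1 CAS ⇒ retry; ctr=7 reg=6

counter = 7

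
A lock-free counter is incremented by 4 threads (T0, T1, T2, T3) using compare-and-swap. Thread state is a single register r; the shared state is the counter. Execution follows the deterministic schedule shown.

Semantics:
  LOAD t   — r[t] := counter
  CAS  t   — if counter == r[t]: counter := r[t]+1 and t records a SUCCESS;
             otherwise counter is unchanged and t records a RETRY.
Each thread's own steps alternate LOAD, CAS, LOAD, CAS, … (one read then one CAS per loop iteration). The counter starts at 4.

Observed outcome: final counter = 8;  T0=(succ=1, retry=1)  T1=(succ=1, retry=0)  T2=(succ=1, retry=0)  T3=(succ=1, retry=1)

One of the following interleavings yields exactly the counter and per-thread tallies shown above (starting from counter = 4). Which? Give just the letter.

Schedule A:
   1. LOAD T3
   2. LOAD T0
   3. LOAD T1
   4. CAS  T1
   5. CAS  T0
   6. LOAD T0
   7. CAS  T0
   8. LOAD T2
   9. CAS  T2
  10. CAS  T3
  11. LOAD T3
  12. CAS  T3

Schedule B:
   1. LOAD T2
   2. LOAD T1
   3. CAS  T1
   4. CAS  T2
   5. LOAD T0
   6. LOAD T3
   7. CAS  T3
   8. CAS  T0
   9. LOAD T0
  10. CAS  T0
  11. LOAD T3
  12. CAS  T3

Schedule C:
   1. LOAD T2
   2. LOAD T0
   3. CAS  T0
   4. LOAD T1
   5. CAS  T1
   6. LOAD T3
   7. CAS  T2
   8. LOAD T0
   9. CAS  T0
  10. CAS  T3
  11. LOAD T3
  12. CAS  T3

A

Tracing schedule A:
#1 T3 reads 4
#2 T0 reads 4
#3 T1 reads 4
#4 T1 CAS(4→5) writes; counter now 5
#5 T0 CAS(4→5) fails; counter now 5
#6 T0 reads 5
#7 T0 CAS(5→6) writes; counter now 6
#8 T2 reads 6
#9 T2 CAS(6→7) writes; counter now 7
#10 T3 CAS(4→5) fails; counter now 7
#11 T3 reads 7
#12 T3 CAS(7→8) writes; counter now 8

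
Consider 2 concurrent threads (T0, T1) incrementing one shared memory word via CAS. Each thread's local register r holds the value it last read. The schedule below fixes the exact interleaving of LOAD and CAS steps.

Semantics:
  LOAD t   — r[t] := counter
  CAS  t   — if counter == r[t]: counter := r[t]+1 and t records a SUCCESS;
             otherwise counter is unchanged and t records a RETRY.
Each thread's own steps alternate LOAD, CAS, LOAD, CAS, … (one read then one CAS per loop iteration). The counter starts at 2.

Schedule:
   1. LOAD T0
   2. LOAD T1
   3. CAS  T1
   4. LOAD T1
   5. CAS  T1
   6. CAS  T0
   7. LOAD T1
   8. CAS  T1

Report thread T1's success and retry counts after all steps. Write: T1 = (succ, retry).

#1 T0 reads 2
#2 T1 reads 2
#3 T1 CAS(2→3) writes; counter now 3
#4 T1 reads 3
#5 T1 CAS(3→4) writes; counter now 4
#6 T0 CAS(2→3) fails; counter now 4
#7 T1 reads 4
#8 T1 CAS(4→5) writes; counter now 5

T1 = (3, 0)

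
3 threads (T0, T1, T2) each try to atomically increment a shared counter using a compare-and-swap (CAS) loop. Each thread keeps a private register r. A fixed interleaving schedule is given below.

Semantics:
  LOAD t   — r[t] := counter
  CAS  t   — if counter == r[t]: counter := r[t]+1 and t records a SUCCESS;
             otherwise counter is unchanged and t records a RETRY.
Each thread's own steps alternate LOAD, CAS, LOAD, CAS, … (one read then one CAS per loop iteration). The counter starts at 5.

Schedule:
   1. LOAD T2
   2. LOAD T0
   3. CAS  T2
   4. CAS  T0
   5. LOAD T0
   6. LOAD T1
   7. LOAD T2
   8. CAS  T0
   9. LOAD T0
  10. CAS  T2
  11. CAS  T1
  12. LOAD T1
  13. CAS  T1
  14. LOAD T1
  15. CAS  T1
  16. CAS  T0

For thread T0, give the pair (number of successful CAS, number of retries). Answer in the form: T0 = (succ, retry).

1. LOAD T2 → mem=5 r[T2]=5 [LOAD]
2. LOAD T0 → mem=5 r[T0]=5 [LOAD]
3. CAS T2 → mem=6 r[T2]=5 [OK]
4. CAS T0 → mem=6 r[T0]=5 [RETRY]
5. LOAD T0 → mem=6 r[T0]=6 [LOAD]
6. LOAD T1 → mem=6 r[T1]=6 [LOAD]
7. LOAD T2 → mem=6 r[T2]=6 [LOAD]
8. CAS T0 → mem=7 r[T0]=6 [OK]
9. LOAD T0 → mem=7 r[T0]=7 [LOAD]
10. CAS T2 → mem=7 r[T2]=6 [RETRY]
11. CAS T1 → mem=7 r[T1]=6 [RETRY]
12. LOAD T1 → mem=7 r[T1]=7 [LOAD]
13. CAS T1 → mem=8 r[T1]=7 [OK]
14. LOAD T1 → mem=8 r[T1]=8 [LOAD]
15. CAS T1 → mem=9 r[T1]=8 [OK]
16. CAS T0 → mem=9 r[T0]=7 [RETRY]

T0 = (1, 2)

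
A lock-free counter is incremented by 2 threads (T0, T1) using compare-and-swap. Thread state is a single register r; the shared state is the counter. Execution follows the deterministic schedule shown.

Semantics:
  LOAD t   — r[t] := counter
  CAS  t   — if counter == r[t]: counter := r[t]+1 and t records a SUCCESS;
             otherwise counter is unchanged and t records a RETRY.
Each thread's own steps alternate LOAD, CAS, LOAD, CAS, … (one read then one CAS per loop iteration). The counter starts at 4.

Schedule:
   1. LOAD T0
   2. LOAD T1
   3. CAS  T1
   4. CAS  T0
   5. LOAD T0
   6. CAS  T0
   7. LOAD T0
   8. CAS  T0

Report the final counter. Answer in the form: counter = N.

counter = 7

1. LOAD T0 → mem=4 r[T0]=4 [LOAD]
2. LOAD T1 → mem=4 r[T1]=4 [LOAD]
3. CAS T1 → mem=5 r[T1]=4 [OK]
4. CAS T0 → mem=5 r[T0]=4 [RETRY]
5. LOAD T0 → mem=5 r[T0]=5 [LOAD]
6. CAS T0 → mem=6 r[T0]=5 [OK]
7. LOAD T0 → mem=6 r[T0]=6 [LOAD]
8. CAS T0 → mem=7 r[T0]=6 [OK]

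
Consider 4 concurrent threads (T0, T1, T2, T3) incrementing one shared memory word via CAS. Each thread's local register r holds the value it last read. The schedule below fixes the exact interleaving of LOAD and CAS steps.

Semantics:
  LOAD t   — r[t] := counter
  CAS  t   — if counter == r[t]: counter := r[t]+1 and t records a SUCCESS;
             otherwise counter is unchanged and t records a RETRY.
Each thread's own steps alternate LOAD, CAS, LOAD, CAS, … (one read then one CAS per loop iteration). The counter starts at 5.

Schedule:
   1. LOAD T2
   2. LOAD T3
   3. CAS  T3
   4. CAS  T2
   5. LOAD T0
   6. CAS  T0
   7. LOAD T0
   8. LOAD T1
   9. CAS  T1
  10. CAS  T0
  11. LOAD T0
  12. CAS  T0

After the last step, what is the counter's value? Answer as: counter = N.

step 1: T2 LOAD ⇒ load; ctr=5 reg=5
step 2: T3 LOAD ⇒ load; ctr=5 reg=5
step 3: T3 CAS ⇒ ok; ctr=6 reg=5
step 4: T2 CAS ⇒ retry; ctr=6 reg=5
step 5: T0 LOAD ⇒ load; ctr=6 reg=6
step 6: T0 CAS ⇒ ok; ctr=7 reg=6
step 7: T0 LOAD ⇒ load; ctr=7 reg=7
step 8: T1 LOAD ⇒ load; ctr=7 reg=7
step 9: T1 CAS ⇒ ok; ctr=8 reg=7
step 10: T0 CAS ⇒ retry; ctr=8 reg=7
step 11: T0 LOAD ⇒ load; ctr=8 reg=8
step 12: T0 CAS ⇒ ok; ctr=9 reg=8

counter = 9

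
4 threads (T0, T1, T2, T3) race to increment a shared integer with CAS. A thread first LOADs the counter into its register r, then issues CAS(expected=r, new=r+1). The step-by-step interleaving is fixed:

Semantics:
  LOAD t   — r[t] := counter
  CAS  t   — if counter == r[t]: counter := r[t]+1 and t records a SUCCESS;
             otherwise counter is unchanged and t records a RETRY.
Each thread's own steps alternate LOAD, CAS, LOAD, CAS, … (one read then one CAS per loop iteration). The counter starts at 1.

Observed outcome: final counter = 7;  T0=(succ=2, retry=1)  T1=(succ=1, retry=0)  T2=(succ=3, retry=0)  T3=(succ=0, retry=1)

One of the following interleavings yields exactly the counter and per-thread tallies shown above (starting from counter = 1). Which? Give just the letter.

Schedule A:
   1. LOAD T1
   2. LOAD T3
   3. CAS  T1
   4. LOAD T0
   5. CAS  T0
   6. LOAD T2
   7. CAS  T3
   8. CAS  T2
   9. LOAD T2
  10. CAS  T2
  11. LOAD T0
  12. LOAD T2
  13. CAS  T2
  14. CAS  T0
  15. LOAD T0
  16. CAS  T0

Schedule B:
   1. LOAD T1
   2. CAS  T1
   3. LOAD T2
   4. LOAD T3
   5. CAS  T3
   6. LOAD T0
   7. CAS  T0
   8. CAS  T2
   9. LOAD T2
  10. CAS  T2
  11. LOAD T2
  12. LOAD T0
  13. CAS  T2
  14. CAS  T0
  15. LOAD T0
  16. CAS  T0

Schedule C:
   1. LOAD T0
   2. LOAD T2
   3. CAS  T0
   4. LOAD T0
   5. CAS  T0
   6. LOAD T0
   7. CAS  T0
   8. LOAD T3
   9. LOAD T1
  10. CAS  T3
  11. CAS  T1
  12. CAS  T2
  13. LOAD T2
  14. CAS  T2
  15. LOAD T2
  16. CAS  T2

A

Run A:
T1 LOAD — after: cnt=1, r=1 — load
T3 LOAD — after: cnt=1, r=1 — load
T1 CAS — after: cnt=2, r=1 — ok
T0 LOAD — after: cnt=2, r=2 — load
T0 CAS — after: cnt=3, r=2 — ok
T2 LOAD — after: cnt=3, r=3 — load
T3 CAS — after: cnt=3, r=1 — retry
T2 CAS — after: cnt=4, r=3 — ok
T2 LOAD — after: cnt=4, r=4 — load
T2 CAS — after: cnt=5, r=4 — ok
T0 LOAD — after: cnt=5, r=5 — load
T2 LOAD — after: cnt=5, r=5 — load
T2 CAS — after: cnt=6, r=5 — ok
T0 CAS — after: cnt=6, r=5 — retry
T0 LOAD — after: cnt=6, r=6 — load
T0 CAS — after: cnt=7, r=6 — ok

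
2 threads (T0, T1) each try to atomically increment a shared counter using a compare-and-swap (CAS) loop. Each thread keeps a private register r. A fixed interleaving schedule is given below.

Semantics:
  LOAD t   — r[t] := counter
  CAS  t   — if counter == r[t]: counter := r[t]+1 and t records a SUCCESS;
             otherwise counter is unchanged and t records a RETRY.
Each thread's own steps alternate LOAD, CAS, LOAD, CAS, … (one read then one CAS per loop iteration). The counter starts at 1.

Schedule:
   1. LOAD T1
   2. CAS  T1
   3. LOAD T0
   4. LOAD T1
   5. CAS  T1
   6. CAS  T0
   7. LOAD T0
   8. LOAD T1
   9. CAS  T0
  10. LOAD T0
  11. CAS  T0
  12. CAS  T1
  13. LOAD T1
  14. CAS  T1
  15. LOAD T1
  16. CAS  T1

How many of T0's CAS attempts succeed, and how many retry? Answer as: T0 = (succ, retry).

T0 = (2, 1)

step 1: T1 LOAD ⇒ load; ctr=1 reg=1
step 2: T1 CAS ⇒ ok; ctr=2 reg=1
step 3: T0 LOAD ⇒ load; ctr=2 reg=2
step 4: T1 LOAD ⇒ load; ctr=2 reg=2
step 5: T1 CAS ⇒ ok; ctr=3 reg=2
step 6: T0 CAS ⇒ retry; ctr=3 reg=2
step 7: T0 LOAD ⇒ load; ctr=3 reg=3
step 8: T1 LOAD ⇒ load; ctr=3 reg=3
step 9: T0 CAS ⇒ ok; ctr=4 reg=3
step 10: T0 LOAD ⇒ load; ctr=4 reg=4
step 11: T0 CAS ⇒ ok; ctr=5 reg=4
step 12: T1 CAS ⇒ retry; ctr=5 reg=3
step 13: T1 LOAD ⇒ load; ctr=5 reg=5
step 14: T1 CAS ⇒ ok; ctr=6 reg=5
step 15: T1 LOAD ⇒ load; ctr=6 reg=6
step 16: T1 CAS ⇒ ok; ctr=7 reg=6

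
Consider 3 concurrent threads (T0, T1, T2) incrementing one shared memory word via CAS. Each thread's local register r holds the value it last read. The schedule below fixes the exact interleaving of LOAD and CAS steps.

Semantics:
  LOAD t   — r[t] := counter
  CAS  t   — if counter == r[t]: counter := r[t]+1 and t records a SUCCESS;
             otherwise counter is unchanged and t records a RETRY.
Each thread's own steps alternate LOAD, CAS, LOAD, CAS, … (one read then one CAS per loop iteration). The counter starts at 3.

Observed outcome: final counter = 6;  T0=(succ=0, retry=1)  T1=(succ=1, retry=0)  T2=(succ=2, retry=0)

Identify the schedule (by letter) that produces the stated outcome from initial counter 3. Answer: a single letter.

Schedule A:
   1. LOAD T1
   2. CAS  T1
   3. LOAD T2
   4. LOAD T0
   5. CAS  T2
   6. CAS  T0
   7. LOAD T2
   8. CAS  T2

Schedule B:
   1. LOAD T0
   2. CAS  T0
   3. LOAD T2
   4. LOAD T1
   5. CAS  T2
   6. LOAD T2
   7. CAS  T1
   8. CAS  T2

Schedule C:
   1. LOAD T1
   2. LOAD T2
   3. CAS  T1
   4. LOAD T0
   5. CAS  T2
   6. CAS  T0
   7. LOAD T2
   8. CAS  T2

Simulating candidate A:
#1 T1 reads 3
#2 T1 CAS(3→4) writes; counter now 4
#3 T2 reads 4
#4 T0 reads 4
#5 T2 CAS(4→5) writes; counter now 5
#6 T0 CAS(4→5) fails; counter now 5
#7 T2 reads 5
#8 T2 CAS(5→6) writes; counter now 6

A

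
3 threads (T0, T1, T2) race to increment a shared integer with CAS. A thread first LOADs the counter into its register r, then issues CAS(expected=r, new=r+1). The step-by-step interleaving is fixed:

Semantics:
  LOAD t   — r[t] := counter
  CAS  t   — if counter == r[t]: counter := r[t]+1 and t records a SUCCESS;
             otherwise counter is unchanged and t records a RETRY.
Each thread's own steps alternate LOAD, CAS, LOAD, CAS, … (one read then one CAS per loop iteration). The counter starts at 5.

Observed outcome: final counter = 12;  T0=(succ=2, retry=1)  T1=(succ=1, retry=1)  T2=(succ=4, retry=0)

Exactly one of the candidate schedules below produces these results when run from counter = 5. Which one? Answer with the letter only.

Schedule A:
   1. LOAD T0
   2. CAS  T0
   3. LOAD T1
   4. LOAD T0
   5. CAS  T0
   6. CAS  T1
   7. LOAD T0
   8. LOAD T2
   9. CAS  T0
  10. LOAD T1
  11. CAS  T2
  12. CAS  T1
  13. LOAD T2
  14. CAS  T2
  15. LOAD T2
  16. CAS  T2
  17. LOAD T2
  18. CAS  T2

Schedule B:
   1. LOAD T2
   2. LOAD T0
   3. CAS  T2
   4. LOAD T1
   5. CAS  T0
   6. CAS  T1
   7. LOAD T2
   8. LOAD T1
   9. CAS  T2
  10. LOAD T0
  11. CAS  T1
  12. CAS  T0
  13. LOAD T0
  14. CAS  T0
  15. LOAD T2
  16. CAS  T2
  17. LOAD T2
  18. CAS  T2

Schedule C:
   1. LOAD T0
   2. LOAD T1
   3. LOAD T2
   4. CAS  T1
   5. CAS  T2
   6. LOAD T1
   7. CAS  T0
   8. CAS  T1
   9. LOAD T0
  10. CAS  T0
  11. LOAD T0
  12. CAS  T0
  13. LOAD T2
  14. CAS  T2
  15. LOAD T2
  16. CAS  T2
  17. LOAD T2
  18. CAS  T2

Run B:
   1) LOAD T2:  M=5  r_T2=5
   2) LOAD T0:  M=5  r_T0=5
   3) CAS  T2:  M=6  r_T2=5 ✓
   4) LOAD T1:  M=6  r_T1=6
   5) CAS  T0:  M=6  r_T0=5 ✗
   6) CAS  T1:  M=7  r_T1=6 ✓
   7) LOAD T2:  M=7  r_T2=7
   8) LOAD T1:  M=7  r_T1=7
   9) CAS  T2:  M=8  r_T2=7 ✓
  10) LOAD T0:  M=8  r_T0=8
  11) CAS  T1:  M=8  r_T1=7 ✗
  12) CAS  T0:  M=9  r_T0=8 ✓
  13) LOAD T0:  M=9  r_T0=9
  14) CAS  T0:  M=10  r_T0=9 ✓
  15) LOAD T2:  M=10  r_T2=10
  16) CAS  T2:  M=11  r_T2=10 ✓
  17) LOAD T2:  M=11  r_T2=11
  18) CAS  T2:  M=12  r_T2=11 ✓

B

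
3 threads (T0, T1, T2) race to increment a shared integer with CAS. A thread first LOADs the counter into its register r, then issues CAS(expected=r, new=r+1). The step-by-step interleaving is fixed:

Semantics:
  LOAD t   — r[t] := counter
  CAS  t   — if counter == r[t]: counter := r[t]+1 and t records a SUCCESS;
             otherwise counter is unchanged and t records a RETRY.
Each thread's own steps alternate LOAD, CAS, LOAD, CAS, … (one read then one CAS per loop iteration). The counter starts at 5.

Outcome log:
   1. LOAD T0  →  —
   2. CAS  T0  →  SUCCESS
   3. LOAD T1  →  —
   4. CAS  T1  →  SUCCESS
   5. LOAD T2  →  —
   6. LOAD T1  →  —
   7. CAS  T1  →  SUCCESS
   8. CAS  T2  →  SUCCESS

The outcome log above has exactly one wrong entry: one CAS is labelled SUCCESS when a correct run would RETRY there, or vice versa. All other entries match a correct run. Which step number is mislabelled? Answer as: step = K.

Re-executing:
[1] T0.load  rd  (counter 5, T0.r 5)
[2] T0.cas  hit  (counter 6, T0.r 5)
[3] T1.load  rd  (counter 6, T1.r 6)
[4] T1.cas  hit  (counter 7, T1.r 6)
[5] T2.load  rd  (counter 7, T2.r 7)
[6] T1.load  rd  (counter 7, T1.r 7)
[7] T1.cas  hit  (counter 8, T1.r 7)
[8] T2.cas  miss  (counter 8, T2.r 7)
Flip is step 8.

step = 8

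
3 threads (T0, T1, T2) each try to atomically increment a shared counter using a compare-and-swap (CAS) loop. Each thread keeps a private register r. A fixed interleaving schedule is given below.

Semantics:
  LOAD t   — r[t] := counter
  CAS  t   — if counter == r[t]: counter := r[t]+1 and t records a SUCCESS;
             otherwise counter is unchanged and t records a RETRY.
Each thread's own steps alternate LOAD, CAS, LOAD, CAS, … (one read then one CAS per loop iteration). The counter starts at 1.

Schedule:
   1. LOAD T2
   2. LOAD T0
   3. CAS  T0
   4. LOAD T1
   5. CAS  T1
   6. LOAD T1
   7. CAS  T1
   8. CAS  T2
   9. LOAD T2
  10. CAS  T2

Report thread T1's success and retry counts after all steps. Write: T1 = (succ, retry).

T1 = (2, 0)

step 1: T2 LOAD ⇒ load; ctr=1 reg=1
step 2: T0 LOAD ⇒ load; ctr=1 reg=1
step 3: T0 CAS ⇒ ok; ctr=2 reg=1
step 4: T1 LOAD ⇒ load; ctr=2 reg=2
step 5: T1 CAS ⇒ ok; ctr=3 reg=2
step 6: T1 LOAD ⇒ load; ctr=3 reg=3
step 7: T1 CAS ⇒ ok; ctr=4 reg=3
step 8: T2 CAS ⇒ retry; ctr=4 reg=1
step 9: T2 LOAD ⇒ load; ctr=4 reg=4
step 10: T2 CAS ⇒ ok; ctr=5 reg=4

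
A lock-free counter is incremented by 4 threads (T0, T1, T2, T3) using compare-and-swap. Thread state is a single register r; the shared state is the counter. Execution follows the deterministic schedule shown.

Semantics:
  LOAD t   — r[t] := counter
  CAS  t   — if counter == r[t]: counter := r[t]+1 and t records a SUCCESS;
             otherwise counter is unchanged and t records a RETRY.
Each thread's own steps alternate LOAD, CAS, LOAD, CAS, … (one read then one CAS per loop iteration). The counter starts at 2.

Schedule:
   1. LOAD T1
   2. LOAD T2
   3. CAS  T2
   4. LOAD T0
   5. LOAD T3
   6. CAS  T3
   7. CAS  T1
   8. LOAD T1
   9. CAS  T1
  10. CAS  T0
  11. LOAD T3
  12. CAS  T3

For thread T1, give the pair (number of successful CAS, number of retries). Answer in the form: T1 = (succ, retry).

#1 T1 reads 2
#2 T2 reads 2
#3 T2 CAS(2→3) writes; counter now 3
#4 T0 reads 3
#5 T3 reads 3
#6 T3 CAS(3→4) writes; counter now 4
#7 T1 CAS(2→3) fails; counter now 4
#8 T1 reads 4
#9 T1 CAS(4→5) writes; counter now 5
#10 T0 CAS(3→4) fails; counter now 5
#11 T3 reads 5
#12 T3 CAS(5→6) writes; counter now 6

T1 = (1, 1)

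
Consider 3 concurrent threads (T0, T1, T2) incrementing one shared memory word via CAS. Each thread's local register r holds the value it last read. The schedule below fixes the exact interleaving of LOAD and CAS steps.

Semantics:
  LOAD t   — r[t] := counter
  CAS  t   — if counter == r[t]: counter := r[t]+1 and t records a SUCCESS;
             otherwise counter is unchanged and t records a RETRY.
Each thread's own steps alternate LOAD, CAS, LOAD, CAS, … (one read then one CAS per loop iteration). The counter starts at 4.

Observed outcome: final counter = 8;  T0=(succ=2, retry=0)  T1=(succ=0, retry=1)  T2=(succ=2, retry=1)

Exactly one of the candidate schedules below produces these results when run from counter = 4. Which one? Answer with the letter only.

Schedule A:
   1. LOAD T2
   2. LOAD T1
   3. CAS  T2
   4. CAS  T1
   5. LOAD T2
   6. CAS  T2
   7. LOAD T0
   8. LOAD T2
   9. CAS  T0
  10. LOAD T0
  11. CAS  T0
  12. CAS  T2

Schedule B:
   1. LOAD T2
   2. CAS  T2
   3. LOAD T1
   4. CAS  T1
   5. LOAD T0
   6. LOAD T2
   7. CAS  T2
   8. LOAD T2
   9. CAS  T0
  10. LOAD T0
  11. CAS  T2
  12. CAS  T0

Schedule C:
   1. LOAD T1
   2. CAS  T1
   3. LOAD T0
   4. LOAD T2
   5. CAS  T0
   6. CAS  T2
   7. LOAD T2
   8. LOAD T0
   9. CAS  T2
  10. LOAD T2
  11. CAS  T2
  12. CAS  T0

Simulating candidate A:
   1) LOAD T2:  M=4  r_T2=4
   2) LOAD T1:  M=4  r_T1=4
   3) CAS  T2:  M=5  r_T2=4 ✓
   4) CAS  T1:  M=5  r_T1=4 ✗
   5) LOAD T2:  M=5  r_T2=5
   6) CAS  T2:  M=6  r_T2=5 ✓
   7) LOAD T0:  M=6  r_T0=6
   8) LOAD T2:  M=6  r_T2=6
   9) CAS  T0:  M=7  r_T0=6 ✓
  10) LOAD T0:  M=7  r_T0=7
  11) CAS  T0:  M=8  r_T0=7 ✓
  12) CAS  T2:  M=8  r_T2=6 ✗

A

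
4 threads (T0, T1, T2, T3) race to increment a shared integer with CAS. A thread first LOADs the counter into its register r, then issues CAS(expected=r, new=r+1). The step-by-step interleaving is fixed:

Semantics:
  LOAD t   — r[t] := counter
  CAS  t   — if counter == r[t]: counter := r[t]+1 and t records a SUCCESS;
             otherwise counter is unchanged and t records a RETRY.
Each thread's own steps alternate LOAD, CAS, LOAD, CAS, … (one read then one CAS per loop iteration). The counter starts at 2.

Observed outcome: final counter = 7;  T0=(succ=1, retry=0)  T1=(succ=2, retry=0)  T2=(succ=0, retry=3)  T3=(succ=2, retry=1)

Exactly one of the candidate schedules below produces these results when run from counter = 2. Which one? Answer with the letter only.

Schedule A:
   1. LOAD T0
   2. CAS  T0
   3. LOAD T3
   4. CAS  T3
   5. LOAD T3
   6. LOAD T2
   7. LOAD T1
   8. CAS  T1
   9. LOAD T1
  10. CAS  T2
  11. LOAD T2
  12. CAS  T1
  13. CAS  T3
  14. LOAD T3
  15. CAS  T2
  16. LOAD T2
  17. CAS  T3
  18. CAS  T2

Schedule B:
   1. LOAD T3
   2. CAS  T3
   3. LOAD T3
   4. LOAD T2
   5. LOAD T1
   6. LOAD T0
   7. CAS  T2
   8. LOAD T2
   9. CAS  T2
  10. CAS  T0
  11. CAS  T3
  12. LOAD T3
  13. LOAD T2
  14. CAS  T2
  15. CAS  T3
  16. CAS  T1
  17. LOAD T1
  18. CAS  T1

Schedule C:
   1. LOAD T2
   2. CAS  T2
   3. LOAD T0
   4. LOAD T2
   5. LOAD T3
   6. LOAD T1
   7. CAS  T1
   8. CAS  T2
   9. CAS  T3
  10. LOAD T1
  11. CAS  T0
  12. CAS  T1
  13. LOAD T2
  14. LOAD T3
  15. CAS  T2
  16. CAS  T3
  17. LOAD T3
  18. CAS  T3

Run A:
[1] T0.load  rd  (counter 2, T0.r 2)
[2] T0.cas  hit  (counter 3, T0.r 2)
[3] T3.load  rd  (counter 3, T3.r 3)
[4] T3.cas  hit  (counter 4, T3.r 3)
[5] T3.load  rd  (counter 4, T3.r 4)
[6] T2.load  rd  (counter 4, T2.r 4)
[7] T1.load  rd  (counter 4, T1.r 4)
[8] T1.cas  hit  (counter 5, T1.r 4)
[9] T1.load  rd  (counter 5, T1.r 5)
[10] T2.cas  miss  (counter 5, T2.r 4)
[11] T2.load  rd  (counter 5, T2.r 5)
[12] T1.cas  hit  (counter 6, T1.r 5)
[13] T3.cas  miss  (counter 6, T3.r 4)
[14] T3.load  rd  (counter 6, T3.r 6)
[15] T2.cas  miss  (counter 6, T2.r 5)
[16] T2.load  rd  (counter 6, T2.r 6)
[17] T3.cas  hit  (counter 7, T3.r 6)
[18] T2.cas  miss  (counter 7, T2.r 6)

A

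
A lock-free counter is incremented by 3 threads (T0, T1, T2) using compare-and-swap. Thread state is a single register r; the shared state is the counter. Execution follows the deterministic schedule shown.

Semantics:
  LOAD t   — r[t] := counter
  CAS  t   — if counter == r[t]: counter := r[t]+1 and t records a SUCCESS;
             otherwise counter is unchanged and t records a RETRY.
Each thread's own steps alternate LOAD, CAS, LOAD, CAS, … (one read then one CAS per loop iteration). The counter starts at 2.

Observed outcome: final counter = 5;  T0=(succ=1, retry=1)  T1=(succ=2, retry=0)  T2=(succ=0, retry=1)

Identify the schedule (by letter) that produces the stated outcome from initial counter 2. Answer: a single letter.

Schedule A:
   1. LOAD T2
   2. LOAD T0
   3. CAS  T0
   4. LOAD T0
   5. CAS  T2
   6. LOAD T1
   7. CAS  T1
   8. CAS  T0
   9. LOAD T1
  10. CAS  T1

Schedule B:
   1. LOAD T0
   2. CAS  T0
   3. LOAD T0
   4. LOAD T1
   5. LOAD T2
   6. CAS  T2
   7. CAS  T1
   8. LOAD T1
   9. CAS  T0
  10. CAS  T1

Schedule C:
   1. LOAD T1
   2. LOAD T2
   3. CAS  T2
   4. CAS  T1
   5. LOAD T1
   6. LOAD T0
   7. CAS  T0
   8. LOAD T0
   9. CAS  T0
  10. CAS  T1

A

Simulating candidate A:
1. LOAD T2 → mem=2 r[T2]=2 [LOAD]
2. LOAD T0 → mem=2 r[T0]=2 [LOAD]
3. CAS T0 → mem=3 r[T0]=2 [OK]
4. LOAD T0 → mem=3 r[T0]=3 [LOAD]
5. CAS T2 → mem=3 r[T2]=2 [RETRY]
6. LOAD T1 → mem=3 r[T1]=3 [LOAD]
7. CAS T1 → mem=4 r[T1]=3 [OK]
8. CAS T0 → mem=4 r[T0]=3 [RETRY]
9. LOAD T1 → mem=4 r[T1]=4 [LOAD]
10. CAS T1 → mem=5 r[T1]=4 [OK]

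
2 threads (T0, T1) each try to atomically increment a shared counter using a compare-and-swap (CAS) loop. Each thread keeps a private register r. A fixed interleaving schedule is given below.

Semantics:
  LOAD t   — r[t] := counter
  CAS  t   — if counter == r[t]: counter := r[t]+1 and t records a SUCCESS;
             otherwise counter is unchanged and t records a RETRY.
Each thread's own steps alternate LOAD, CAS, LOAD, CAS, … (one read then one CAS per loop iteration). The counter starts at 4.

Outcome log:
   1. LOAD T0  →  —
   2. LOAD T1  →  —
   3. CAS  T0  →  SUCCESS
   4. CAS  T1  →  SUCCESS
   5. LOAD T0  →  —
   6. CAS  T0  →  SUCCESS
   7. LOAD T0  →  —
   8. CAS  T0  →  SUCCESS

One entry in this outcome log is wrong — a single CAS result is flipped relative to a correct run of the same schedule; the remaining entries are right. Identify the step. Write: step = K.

Correct run:
1. LOAD T0 → mem=4 r[T0]=4 [LOAD]
2. LOAD T1 → mem=4 r[T1]=4 [LOAD]
3. CAS T0 → mem=5 r[T0]=4 [OK]
4. CAS T1 → mem=5 r[T1]=4 [RETRY]
5. LOAD T0 → mem=5 r[T0]=5 [LOAD]
6. CAS T0 → mem=6 r[T0]=5 [OK]
7. LOAD T0 → mem=6 r[T0]=6 [LOAD]
8. CAS T0 → mem=7 r[T0]=6 [OK]
Flip is step 4.

step = 4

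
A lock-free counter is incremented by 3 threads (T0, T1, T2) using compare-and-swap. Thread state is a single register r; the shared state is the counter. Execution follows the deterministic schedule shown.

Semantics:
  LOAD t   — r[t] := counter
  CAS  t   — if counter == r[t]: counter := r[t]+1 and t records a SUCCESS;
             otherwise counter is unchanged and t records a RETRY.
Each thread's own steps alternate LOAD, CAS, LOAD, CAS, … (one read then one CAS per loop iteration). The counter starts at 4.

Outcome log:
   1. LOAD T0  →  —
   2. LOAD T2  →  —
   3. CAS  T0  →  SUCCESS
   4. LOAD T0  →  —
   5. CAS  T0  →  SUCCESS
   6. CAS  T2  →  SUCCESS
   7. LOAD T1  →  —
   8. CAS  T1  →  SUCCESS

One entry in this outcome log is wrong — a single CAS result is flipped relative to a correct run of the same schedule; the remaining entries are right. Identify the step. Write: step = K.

step = 6

Correct run:
#1 T0 reads 4
#2 T2 reads 4
#3 T0 CAS(4→5) writes; counter now 5
#4 T0 reads 5
#5 T0 CAS(5→6) writes; counter now 6
#6 T2 CAS(4→5) fails; counter now 6
#7 T1 reads 6
#8 T1 CAS(6→7) writes; counter now 7
Log disagrees first at step 6.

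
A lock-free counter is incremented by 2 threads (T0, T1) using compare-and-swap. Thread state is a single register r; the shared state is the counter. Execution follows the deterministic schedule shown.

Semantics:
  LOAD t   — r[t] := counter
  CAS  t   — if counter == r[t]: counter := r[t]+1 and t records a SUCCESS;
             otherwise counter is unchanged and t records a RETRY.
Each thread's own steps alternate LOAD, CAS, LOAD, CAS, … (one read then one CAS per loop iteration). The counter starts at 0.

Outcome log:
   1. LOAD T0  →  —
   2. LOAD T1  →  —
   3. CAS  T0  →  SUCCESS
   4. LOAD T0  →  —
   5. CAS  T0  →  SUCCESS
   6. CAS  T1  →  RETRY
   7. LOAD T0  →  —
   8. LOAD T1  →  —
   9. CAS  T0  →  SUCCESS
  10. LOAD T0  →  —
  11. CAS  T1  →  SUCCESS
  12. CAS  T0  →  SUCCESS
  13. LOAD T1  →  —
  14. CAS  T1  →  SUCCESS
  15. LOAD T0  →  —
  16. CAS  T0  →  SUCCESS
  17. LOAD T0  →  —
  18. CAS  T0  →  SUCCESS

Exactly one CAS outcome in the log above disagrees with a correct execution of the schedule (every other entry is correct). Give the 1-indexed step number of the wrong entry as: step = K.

Correct run:
   1) LOAD T0:  M=0  r_T0=0
   2) LOAD T1:  M=0  r_T1=0
   3) CAS  T0:  M=1  r_T0=0 ✓
   4) LOAD T0:  M=1  r_T0=1
   5) CAS  T0:  M=2  r_T0=1 ✓
   6) CAS  T1:  M=2  r_T1=0 ✗
   7) LOAD T0:  M=2  r_T0=2
   8) LOAD T1:  M=2  r_T1=2
   9) CAS  T0:  M=3  r_T0=2 ✓
  10) LOAD T0:  M=3  r_T0=3
  11) CAS  T1:  M=3  r_T1=2 ✗
  12) CAS  T0:  M=4  r_T0=3 ✓
  13) LOAD T1:  M=4  r_T1=4
  14) CAS  T1:  M=5  r_T1=4 ✓
  15) LOAD T0:  M=5  r_T0=5
  16) CAS  T0:  M=6  r_T0=5 ✓
  17) LOAD T0:  M=6  r_T0=6
  18) CAS  T0:  M=7  r_T0=6 ✓
Flip is step 11.

step = 11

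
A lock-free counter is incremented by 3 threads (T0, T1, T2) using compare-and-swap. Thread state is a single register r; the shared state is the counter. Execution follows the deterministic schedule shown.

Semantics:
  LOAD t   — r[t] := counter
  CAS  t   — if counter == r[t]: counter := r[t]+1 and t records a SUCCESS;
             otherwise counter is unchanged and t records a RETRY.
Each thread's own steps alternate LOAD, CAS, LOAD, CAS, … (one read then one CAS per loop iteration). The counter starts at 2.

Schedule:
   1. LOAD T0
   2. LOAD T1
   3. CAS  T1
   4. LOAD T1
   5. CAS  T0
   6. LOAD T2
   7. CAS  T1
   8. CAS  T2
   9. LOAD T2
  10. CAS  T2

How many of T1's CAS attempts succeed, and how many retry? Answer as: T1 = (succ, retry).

   1) LOAD T0:  M=2  r_T0=2
   2) LOAD T1:  M=2  r_T1=2
   3) CAS  T1:  M=3  r_T1=2 ✓
   4) LOAD T1:  M=3  r_T1=3
   5) CAS  T0:  M=3  r_T0=2 ✗
   6) LOAD T2:  M=3  r_T2=3
   7) CAS  T1:  M=4  r_T1=3 ✓
   8) CAS  T2:  M=4  r_T2=3 ✗
   9) LOAD T2:  M=4  r_T2=4
  10) CAS  T2:  M=5  r_T2=4 ✓

T1 = (2, 0)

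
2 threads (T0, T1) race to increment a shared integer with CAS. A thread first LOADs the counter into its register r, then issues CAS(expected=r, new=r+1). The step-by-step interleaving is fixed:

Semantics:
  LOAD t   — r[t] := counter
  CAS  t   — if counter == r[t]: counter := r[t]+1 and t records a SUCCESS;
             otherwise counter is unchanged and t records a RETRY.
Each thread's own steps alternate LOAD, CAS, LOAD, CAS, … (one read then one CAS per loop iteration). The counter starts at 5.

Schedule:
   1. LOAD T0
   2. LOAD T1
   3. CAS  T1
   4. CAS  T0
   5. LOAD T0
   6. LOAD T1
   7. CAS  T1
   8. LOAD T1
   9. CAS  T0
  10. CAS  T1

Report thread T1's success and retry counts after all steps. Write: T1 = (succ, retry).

T1 = (3, 0)

#1 T0 reads 5
#2 T1 reads 5
#3 T1 CAS(5→6) writes; counter now 6
#4 T0 CAS(5→6) fails; counter now 6
#5 T0 reads 6
#6 T1 reads 6
#7 T1 CAS(6→7) writes; counter now 7
#8 T1 reads 7
#9 T0 CAS(6→7) fails; counter now 7
#10 T1 CAS(7→8) writes; counter now 8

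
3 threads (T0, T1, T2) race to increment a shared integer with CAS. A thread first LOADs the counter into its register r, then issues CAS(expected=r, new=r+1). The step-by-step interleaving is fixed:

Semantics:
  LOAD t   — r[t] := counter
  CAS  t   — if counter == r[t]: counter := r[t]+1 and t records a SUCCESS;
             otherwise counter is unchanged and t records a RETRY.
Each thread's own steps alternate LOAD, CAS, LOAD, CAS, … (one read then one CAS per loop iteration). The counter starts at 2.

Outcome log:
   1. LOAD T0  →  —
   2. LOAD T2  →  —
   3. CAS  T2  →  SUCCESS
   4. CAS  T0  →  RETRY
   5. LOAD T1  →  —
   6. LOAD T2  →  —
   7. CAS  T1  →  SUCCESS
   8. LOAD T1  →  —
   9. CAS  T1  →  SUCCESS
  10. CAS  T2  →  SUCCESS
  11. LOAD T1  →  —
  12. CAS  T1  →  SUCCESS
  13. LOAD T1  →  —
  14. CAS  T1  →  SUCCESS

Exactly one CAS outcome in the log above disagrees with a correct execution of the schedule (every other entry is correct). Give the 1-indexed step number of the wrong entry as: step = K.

Reference trace:
#1 T0 reads 2
#2 T2 reads 2
#3 T2 CAS(2→3) writes; counter now 3
#4 T0 CAS(2→3) fails; counter now 3
#5 T1 reads 3
#6 T2 reads 3
#7 T1 CAS(3→4) writes; counter now 4
#8 T1 reads 4
#9 T1 CAS(4→5) writes; counter now 5
#10 T2 CAS(3→4) fails; counter now 5
#11 T1 reads 5
#12 T1 CAS(5→6) writes; counter now 6
#13 T1 reads 6
#14 T1 CAS(6→7) writes; counter now 7
Mismatch at 10.

step = 10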